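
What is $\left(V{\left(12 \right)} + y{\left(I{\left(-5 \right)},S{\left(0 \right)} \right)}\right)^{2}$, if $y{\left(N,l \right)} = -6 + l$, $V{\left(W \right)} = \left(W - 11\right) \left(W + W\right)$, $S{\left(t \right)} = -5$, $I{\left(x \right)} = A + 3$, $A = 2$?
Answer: $169$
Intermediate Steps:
$I{\left(x \right)} = 5$ ($I{\left(x \right)} = 2 + 3 = 5$)
$V{\left(W \right)} = 2 W \left(-11 + W\right)$ ($V{\left(W \right)} = \left(-11 + W\right) 2 W = 2 W \left(-11 + W\right)$)
$\left(V{\left(12 \right)} + y{\left(I{\left(-5 \right)},S{\left(0 \right)} \right)}\right)^{2} = \left(2 \cdot 12 \left(-11 + 12\right) - 11\right)^{2} = \left(2 \cdot 12 \cdot 1 - 11\right)^{2} = \left(24 - 11\right)^{2} = 13^{2} = 169$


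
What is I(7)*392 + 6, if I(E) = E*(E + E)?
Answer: 38422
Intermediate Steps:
I(E) = 2*E² (I(E) = E*(2*E) = 2*E²)
I(7)*392 + 6 = (2*7²)*392 + 6 = (2*49)*392 + 6 = 98*392 + 6 = 38416 + 6 = 38422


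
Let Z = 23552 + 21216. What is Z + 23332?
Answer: 68100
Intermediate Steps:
Z = 44768
Z + 23332 = 44768 + 23332 = 68100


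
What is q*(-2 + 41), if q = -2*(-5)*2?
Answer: 780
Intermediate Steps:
q = 20 (q = 10*2 = 20)
q*(-2 + 41) = 20*(-2 + 41) = 20*39 = 780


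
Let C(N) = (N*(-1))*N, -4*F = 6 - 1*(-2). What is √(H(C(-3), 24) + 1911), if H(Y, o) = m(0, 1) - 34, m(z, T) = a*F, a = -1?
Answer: √1879 ≈ 43.347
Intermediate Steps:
F = -2 (F = -(6 - 1*(-2))/4 = -(6 + 2)/4 = -¼*8 = -2)
C(N) = -N² (C(N) = (-N)*N = -N²)
m(z, T) = 2 (m(z, T) = -1*(-2) = 2)
H(Y, o) = -32 (H(Y, o) = 2 - 34 = -32)
√(H(C(-3), 24) + 1911) = √(-32 + 1911) = √1879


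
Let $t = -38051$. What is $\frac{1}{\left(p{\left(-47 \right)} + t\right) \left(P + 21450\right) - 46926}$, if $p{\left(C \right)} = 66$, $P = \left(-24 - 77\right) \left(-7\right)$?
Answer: $- \frac{1}{841680571} \approx -1.1881 \cdot 10^{-9}$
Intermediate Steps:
$P = 707$ ($P = \left(-101\right) \left(-7\right) = 707$)
$\frac{1}{\left(p{\left(-47 \right)} + t\right) \left(P + 21450\right) - 46926} = \frac{1}{\left(66 - 38051\right) \left(707 + 21450\right) - 46926} = \frac{1}{\left(-37985\right) 22157 - 46926} = \frac{1}{-841633645 - 46926} = \frac{1}{-841680571} = - \frac{1}{841680571}$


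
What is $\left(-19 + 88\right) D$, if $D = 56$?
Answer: $3864$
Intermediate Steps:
$\left(-19 + 88\right) D = \left(-19 + 88\right) 56 = 69 \cdot 56 = 3864$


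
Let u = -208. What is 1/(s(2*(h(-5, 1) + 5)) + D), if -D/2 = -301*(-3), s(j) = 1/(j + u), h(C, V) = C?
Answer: -208/375649 ≈ -0.00055371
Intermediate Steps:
s(j) = 1/(-208 + j) (s(j) = 1/(j - 208) = 1/(-208 + j))
D = -1806 (D = -(-602)*(-3) = -2*903 = -1806)
1/(s(2*(h(-5, 1) + 5)) + D) = 1/(1/(-208 + 2*(-5 + 5)) - 1806) = 1/(1/(-208 + 2*0) - 1806) = 1/(1/(-208 + 0) - 1806) = 1/(1/(-208) - 1806) = 1/(-1/208 - 1806) = 1/(-375649/208) = -208/375649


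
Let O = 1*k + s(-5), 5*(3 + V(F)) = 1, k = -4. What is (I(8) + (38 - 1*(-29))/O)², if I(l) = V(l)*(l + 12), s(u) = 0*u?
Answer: 84681/16 ≈ 5292.6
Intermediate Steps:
s(u) = 0
V(F) = -14/5 (V(F) = -3 + (⅕)*1 = -3 + ⅕ = -14/5)
I(l) = -168/5 - 14*l/5 (I(l) = -14*(l + 12)/5 = -14*(12 + l)/5 = -168/5 - 14*l/5)
O = -4 (O = 1*(-4) + 0 = -4 + 0 = -4)
(I(8) + (38 - 1*(-29))/O)² = ((-168/5 - 14/5*8) + (38 - 1*(-29))/(-4))² = ((-168/5 - 112/5) + (38 + 29)*(-¼))² = (-56 + 67*(-¼))² = (-56 - 67/4)² = (-291/4)² = 84681/16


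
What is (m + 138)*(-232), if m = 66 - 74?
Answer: -30160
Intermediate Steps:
m = -8
(m + 138)*(-232) = (-8 + 138)*(-232) = 130*(-232) = -30160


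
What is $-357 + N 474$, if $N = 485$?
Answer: $229533$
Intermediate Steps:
$-357 + N 474 = -357 + 485 \cdot 474 = -357 + 229890 = 229533$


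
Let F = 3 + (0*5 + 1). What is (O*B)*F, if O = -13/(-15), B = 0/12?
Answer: 0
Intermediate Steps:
F = 4 (F = 3 + (0 + 1) = 3 + 1 = 4)
B = 0 (B = 0*(1/12) = 0)
O = 13/15 (O = -13*(-1/15) = 13/15 ≈ 0.86667)
(O*B)*F = ((13/15)*0)*4 = 0*4 = 0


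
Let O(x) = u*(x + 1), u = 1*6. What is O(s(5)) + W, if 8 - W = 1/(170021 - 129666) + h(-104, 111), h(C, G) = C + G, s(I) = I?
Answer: 1493134/40355 ≈ 37.000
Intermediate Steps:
u = 6
O(x) = 6 + 6*x (O(x) = 6*(x + 1) = 6*(1 + x) = 6 + 6*x)
W = 40354/40355 (W = 8 - (1/(170021 - 129666) + (-104 + 111)) = 8 - (1/40355 + 7) = 8 - 1*282486/40355 = 8 - 282486/40355 = 40354/40355 ≈ 0.99998)
O(s(5)) + W = (6 + 6*5) + 40354/40355 = (6 + 30) + 40354/40355 = 36 + 40354/40355 = 1493134/40355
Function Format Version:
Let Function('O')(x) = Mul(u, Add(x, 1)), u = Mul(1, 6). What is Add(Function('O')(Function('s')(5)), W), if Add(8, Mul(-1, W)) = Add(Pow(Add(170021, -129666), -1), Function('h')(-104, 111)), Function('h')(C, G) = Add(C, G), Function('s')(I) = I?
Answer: Rational(1493134, 40355) ≈ 37.000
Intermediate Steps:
u = 6
Function('O')(x) = Add(6, Mul(6, x)) (Function('O')(x) = Mul(6, Add(x, 1)) = Mul(6, Add(1, x)) = Add(6, Mul(6, x)))
W = Rational(40354, 40355) (W = Add(8, Mul(-1, Add(Pow(Add(170021, -129666), -1), Add(-104, 111)))) = Add(8, Mul(-1, Add(Pow(40355, -1), 7))) = Add(8, Mul(-1, Add(Rational(1, 40355), 7))) = Add(8, Mul(-1, Rational(282486, 40355))) = Add(8, Rational(-282486, 40355)) = Rational(40354, 40355) ≈ 0.99998)
Add(Function('O')(Function('s')(5)), W) = Add(Add(6, Mul(6, 5)), Rational(40354, 40355)) = Add(Add(6, 30), Rational(40354, 40355)) = Add(36, Rational(40354, 40355)) = Rational(1493134, 40355)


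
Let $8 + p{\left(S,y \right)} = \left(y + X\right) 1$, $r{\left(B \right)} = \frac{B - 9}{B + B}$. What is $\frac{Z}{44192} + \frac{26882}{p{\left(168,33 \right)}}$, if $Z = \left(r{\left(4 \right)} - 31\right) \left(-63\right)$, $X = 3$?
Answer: $\frac{2376050261}{2474752} \approx 960.12$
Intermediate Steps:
$r{\left(B \right)} = \frac{-9 + B}{2 B}$
$Z = \frac{15939}{8}$ ($Z = \left(\frac{-9 + 4}{2 \cdot 4} - 31\right) \left(-63\right) = \left(\frac{1}{2} \cdot \frac{1}{4} \left(-5\right) - 31\right) \left(-63\right) = \left(- \frac{5}{8} - 31\right) \left(-63\right) = \left(- \frac{253}{8}\right) \left(-63\right) = \frac{15939}{8} \approx 1992.4$)
$p{\left(S,y \right)} = -5 + y$ ($p{\left(S,y \right)} = -8 + \left(y + 3\right) 1 = -8 + \left(3 + y\right) 1 = -8 + \left(3 + y\right) = -5 + y$)
$\frac{Z}{44192} + \frac{26882}{p{\left(168,33 \right)}} = \frac{15939}{8 \cdot 44192} + \frac{26882}{-5 + 33} = \frac{15939}{8} \cdot \frac{1}{44192} + \frac{26882}{28} = \frac{15939}{353536} + 26882 \cdot \frac{1}{28} = \frac{15939}{353536} + \frac{13441}{14} = \frac{2376050261}{2474752}$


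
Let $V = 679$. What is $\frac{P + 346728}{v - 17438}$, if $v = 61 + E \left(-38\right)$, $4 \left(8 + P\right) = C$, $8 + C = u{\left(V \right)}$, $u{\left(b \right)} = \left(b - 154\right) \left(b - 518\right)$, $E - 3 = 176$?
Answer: $- \frac{1471397}{96716} \approx -15.214$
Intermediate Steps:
$E = 179$ ($E = 3 + 176 = 179$)
$u{\left(b \right)} = \left(-518 + b\right) \left(-154 + b\right)$ ($u{\left(b \right)} = \left(-154 + b\right) \left(-518 + b\right) = \left(-518 + b\right) \left(-154 + b\right)$)
$C = 84517$ ($C = -8 + \left(79772 + 679^{2} - 456288\right) = -8 + \left(79772 + 461041 - 456288\right) = -8 + 84525 = 84517$)
$P = \frac{84485}{4}$ ($P = -8 + \frac{1}{4} \cdot 84517 = -8 + \frac{84517}{4} = \frac{84485}{4} \approx 21121.0$)
$v = -6741$ ($v = 61 + 179 \left(-38\right) = 61 - 6802 = -6741$)
$\frac{P + 346728}{v - 17438} = \frac{\frac{84485}{4} + 346728}{-6741 - 17438} = \frac{1471397}{4 \left(-24179\right)} = \frac{1471397}{4} \left(- \frac{1}{24179}\right) = - \frac{1471397}{96716}$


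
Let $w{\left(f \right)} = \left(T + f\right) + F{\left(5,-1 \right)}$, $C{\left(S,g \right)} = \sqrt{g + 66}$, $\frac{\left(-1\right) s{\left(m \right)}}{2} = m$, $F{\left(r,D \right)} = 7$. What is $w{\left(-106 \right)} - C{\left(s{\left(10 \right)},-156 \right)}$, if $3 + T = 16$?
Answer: $-86 - 3 i \sqrt{10} \approx -86.0 - 9.4868 i$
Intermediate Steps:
$T = 13$ ($T = -3 + 16 = 13$)
$s{\left(m \right)} = - 2 m$
$C{\left(S,g \right)} = \sqrt{66 + g}$
$w{\left(f \right)} = 20 + f$ ($w{\left(f \right)} = \left(13 + f\right) + 7 = 20 + f$)
$w{\left(-106 \right)} - C{\left(s{\left(10 \right)},-156 \right)} = \left(20 - 106\right) - \sqrt{66 - 156} = -86 - \sqrt{-90} = -86 - 3 i \sqrt{10}$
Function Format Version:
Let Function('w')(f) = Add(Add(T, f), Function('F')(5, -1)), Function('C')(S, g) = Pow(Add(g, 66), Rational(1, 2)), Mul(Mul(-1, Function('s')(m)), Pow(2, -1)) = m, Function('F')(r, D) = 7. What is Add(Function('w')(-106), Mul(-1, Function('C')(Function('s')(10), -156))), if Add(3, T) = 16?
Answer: Add(-86, Mul(-3, I, Pow(10, Rational(1, 2)))) ≈ Add(-86.000, Mul(-9.4868, I))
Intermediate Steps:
T = 13 (T = Add(-3, 16) = 13)
Function('s')(m) = Mul(-2, m)
Function('C')(S, g) = Pow(Add(66, g), Rational(1, 2))
Function('w')(f) = Add(20, f) (Function('w')(f) = Add(Add(13, f), 7) = Add(20, f))
Add(Function('w')(-106), Mul(-1, Function('C')(Function('s')(10), -156))) = Add(Add(20, -106), Mul(-1, Pow(Add(66, -156), Rational(1, 2)))) = Add(-86, Mul(-1, Pow(-90, Rational(1, 2)))) = Add(-86, Mul(-1, Mul(3, I, Pow(10, Rational(1, 2))))) = Add(-86, Mul(-3, I, Pow(10, Rational(1, 2))))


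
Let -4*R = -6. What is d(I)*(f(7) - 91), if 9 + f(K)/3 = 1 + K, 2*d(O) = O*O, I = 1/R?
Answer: -188/9 ≈ -20.889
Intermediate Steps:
R = 3/2 (R = -¼*(-6) = 3/2 ≈ 1.5000)
I = ⅔ (I = 1/(3/2) = ⅔ ≈ 0.66667)
d(O) = O²/2 (d(O) = (O*O)/2 = O²/2)
f(K) = -24 + 3*K (f(K) = -27 + 3*(1 + K) = -27 + (3 + 3*K) = -24 + 3*K)
d(I)*(f(7) - 91) = ((⅔)²/2)*((-24 + 3*7) - 91) = ((½)*(4/9))*((-24 + 21) - 91) = 2*(-3 - 91)/9 = (2/9)*(-94) = -188/9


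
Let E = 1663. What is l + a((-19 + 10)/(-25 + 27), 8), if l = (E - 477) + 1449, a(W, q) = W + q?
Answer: 5277/2 ≈ 2638.5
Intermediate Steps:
l = 2635 (l = (1663 - 477) + 1449 = 1186 + 1449 = 2635)
l + a((-19 + 10)/(-25 + 27), 8) = 2635 + ((-19 + 10)/(-25 + 27) + 8) = 2635 + (-9/2 + 8) = 2635 + 7/2 = 5277/2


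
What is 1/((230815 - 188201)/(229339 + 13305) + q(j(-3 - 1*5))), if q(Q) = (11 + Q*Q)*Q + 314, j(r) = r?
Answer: -121322/34676785 ≈ -0.0034987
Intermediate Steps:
q(Q) = 314 + Q*(11 + Q²) (q(Q) = (11 + Q²)*Q + 314 = Q*(11 + Q²) + 314 = 314 + Q*(11 + Q²))
1/((230815 - 188201)/(229339 + 13305) + q(j(-3 - 1*5))) = 1/((230815 - 188201)/(229339 + 13305) + (314 + (-3 - 1*5)³ + 11*(-3 - 1*5))) = 1/(42614/242644 + (314 + (-3 - 5)³ + 11*(-3 - 5))) = 1/(42614*(1/242644) + (314 + (-8)³ + 11*(-8))) = 1/(21307/121322 + (314 - 512 - 88)) = 1/(21307/121322 - 286) = 1/(-34676785/121322) = -121322/34676785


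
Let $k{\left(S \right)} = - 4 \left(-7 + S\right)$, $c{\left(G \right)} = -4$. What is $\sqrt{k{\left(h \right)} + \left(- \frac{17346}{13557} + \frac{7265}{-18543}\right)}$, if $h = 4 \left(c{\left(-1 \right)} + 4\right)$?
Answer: $\frac{61 \sqrt{49683796836555}}{83795817} \approx 5.1311$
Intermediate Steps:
$h = 0$ ($h = 4 \left(-4 + 4\right) = 4 \cdot 0 = 0$)
$k{\left(S \right)} = 28 - 4 S$
$\sqrt{k{\left(h \right)} + \left(- \frac{17346}{13557} + \frac{7265}{-18543}\right)} = \sqrt{\left(28 - 0\right) + \left(- \frac{17346}{13557} + \frac{7265}{-18543}\right)} = \sqrt{\left(28 + 0\right) + \left(\left(-17346\right) \frac{1}{13557} + 7265 \left(- \frac{1}{18543}\right)\right)} = \sqrt{28 - \frac{140046161}{83795817}} = \sqrt{\frac{2206236715}{83795817}} = \frac{61 \sqrt{49683796836555}}{83795817}$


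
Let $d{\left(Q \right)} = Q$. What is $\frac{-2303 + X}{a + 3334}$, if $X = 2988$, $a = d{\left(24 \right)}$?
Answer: $\frac{685}{3358} \approx 0.20399$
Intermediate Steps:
$a = 24$
$\frac{-2303 + X}{a + 3334} = \frac{-2303 + 2988}{24 + 3334} = \frac{685}{3358}$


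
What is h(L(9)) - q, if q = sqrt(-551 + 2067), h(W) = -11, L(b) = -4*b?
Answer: -11 - 2*sqrt(379) ≈ -49.936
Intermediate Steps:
q = 2*sqrt(379) (q = sqrt(1516) = 2*sqrt(379) ≈ 38.936)
h(L(9)) - q = -11 - 2*sqrt(379)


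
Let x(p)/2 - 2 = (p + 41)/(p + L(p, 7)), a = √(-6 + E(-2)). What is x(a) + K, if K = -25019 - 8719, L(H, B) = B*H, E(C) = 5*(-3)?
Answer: -134935/4 - 41*I*√21/84 ≈ -33734.0 - 2.2367*I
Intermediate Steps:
E(C) = -15
a = I*√21 (a = √(-6 - 15) = √(-21) = I*√21 ≈ 4.5826*I)
K = -33738
x(p) = 4 + (41 + p)/(4*p) (x(p) = 4 + 2*((p + 41)/(p + 7*p)) = 4 + 2*((41 + p)/((8*p))) = 4 + 2*((41 + p)*(1/(8*p))) = 4 + 2*((41 + p)/(8*p)) = 4 + (41 + p)/(4*p))
x(a) + K = (41 + 17*(I*√21))/(4*((I*√21))) - 33738 = (-I*√21/21)*(41 + 17*I*√21)/4 - 33738 = -I*√21*(41 + 17*I*√21)/84 - 33738 = -33738 - I*√21*(41 + 17*I*√21)/84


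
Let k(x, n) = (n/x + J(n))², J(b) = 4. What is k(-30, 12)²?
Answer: 104976/625 ≈ 167.96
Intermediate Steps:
k(x, n) = (4 + n/x)² (k(x, n) = (n/x + 4)² = (4 + n/x)²)
k(-30, 12)² = ((12 + 4*(-30))²/(-30)²)² = ((12 - 120)²/900)² = ((1/900)*(-108)²)² = ((1/900)*11664)² = (324/25)² = 104976/625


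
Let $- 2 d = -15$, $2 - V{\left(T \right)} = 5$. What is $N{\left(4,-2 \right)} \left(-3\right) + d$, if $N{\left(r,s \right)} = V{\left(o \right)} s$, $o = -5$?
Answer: $- \frac{21}{2} \approx -10.5$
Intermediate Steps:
$V{\left(T \right)} = -3$ ($V{\left(T \right)} = 2 - 5 = -3$)
$d = \frac{15}{2}$ ($d = \left(- \frac{1}{2}\right) \left(-15\right) = \frac{15}{2} \approx 7.5$)
$N{\left(r,s \right)} = - 3 s$
$N{\left(4,-2 \right)} \left(-3\right) + d = \left(-3\right) \left(-2\right) \left(-3\right) + \frac{15}{2} = 6 \left(-3\right) + \frac{15}{2} = -18 + \frac{15}{2} = - \frac{21}{2}$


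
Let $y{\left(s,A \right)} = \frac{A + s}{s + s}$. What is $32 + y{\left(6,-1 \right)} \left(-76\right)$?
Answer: $\frac{1}{3} \approx 0.33333$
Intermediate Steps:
$y{\left(s,A \right)} = \frac{A + s}{2 s}$
$32 + y{\left(6,-1 \right)} \left(-76\right) = 32 + \frac{-1 + 6}{2 \cdot 6} \left(-76\right) = 32 + \frac{1}{2} \cdot \frac{1}{6} \cdot 5 \left(-76\right) = 32 + \frac{5}{12} \left(-76\right) = 32 - \frac{95}{3} = \frac{1}{3}$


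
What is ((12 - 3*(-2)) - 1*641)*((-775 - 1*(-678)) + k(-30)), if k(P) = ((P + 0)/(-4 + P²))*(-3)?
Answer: 3863579/64 ≈ 60368.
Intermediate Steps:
k(P) = -3*P/(-4 + P²) (k(P) = (P/(-4 + P²))*(-3) = -3*P/(-4 + P²))
((12 - 3*(-2)) - 1*641)*((-775 - 1*(-678)) + k(-30)) = ((12 - 3*(-2)) - 1*641)*((-775 - 1*(-678)) - 3*(-30)/(-4 + (-30)²)) = ((12 + 6) - 641)*((-775 + 678) - 3*(-30)/(-4 + 900)) = (18 - 641)*(-97 - 3*(-30)/896) = -623*(-97 - 3*(-30)*1/896) = -623*(-97 + 45/448) = -623*(-43411/448) = 3863579/64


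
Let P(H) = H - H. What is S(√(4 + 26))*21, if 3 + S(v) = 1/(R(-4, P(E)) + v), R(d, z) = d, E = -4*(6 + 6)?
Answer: -57 + 3*√30/2 ≈ -48.784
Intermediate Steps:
E = -48 (E = -4*12 = -48)
P(H) = 0
S(v) = -3 + 1/(-4 + v)
S(√(4 + 26))*21 = ((13 - 3*√(4 + 26))/(-4 + √(4 + 26)))*21 = ((13 - 3*√30)/(-4 + √30))*21 = 21*(13 - 3*√30)/(-4 + √30)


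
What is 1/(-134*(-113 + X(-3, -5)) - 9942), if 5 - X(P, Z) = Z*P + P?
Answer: 1/6138 ≈ 0.00016292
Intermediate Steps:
X(P, Z) = 5 - P - P*Z (X(P, Z) = 5 - (Z*P + P) = 5 - (P*Z + P) = 5 - (P + P*Z) = 5 + (-P - P*Z) = 5 - P - P*Z)
1/(-134*(-113 + X(-3, -5)) - 9942) = 1/(-134*(-113 + (5 - 1*(-3) - 1*(-3)*(-5))) - 9942) = 1/(-134*(-113 + (5 + 3 - 15)) - 9942) = 1/(-134*(-113 - 7) - 9942) = 1/(-134*(-120) - 9942) = 1/(16080 - 9942) = 1/6138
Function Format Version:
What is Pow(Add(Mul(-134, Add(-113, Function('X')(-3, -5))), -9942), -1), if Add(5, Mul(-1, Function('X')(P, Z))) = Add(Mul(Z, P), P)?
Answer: Rational(1, 6138) ≈ 0.00016292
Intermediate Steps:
Function('X')(P, Z) = Add(5, Mul(-1, P), Mul(-1, P, Z)) (Function('X')(P, Z) = Add(5, Mul(-1, Add(Mul(Z, P), P))) = Add(5, Mul(-1, Add(Mul(P, Z), P))) = Add(5, Mul(-1, Add(P, Mul(P, Z)))) = Add(5, Add(Mul(-1, P), Mul(-1, P, Z))) = Add(5, Mul(-1, P), Mul(-1, P, Z)))
Pow(Add(Mul(-134, Add(-113, Function('X')(-3, -5))), -9942), -1) = Pow(Add(Mul(-134, Add(-113, Add(5, Mul(-1, -3), Mul(-1, -3, -5)))), -9942), -1) = Pow(Add(Mul(-134, Add(-113, Add(5, 3, -15))), -9942), -1) = Pow(Add(Mul(-134, Add(-113, -7)), -9942), -1) = Pow(Add(Mul(-134, -120), -9942), -1) = Pow(Add(16080, -9942), -1) = Pow(6138, -1) = Rational(1, 6138)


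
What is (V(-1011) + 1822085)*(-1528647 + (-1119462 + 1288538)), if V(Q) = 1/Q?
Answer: -2504503717356314/1011 ≈ -2.4773e+12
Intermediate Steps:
(V(-1011) + 1822085)*(-1528647 + (-1119462 + 1288538)) = (1/(-1011) + 1822085)*(-1528647 + (-1119462 + 1288538)) = (-1/1011 + 1822085)*(-1528647 + 169076) = (1842127934/1011)*(-1359571) = -2504503717356314/1011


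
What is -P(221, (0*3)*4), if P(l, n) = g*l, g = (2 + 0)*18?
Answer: -7956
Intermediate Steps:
g = 36 (g = 2*18 = 36)
P(l, n) = 36*l
-P(221, (0*3)*4) = -36*221 = -1*7956 = -7956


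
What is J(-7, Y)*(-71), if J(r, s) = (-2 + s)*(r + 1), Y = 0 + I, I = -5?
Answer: -2982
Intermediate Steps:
Y = -5 (Y = 0 - 5 = -5)
J(r, s) = (1 + r)*(-2 + s) (J(r, s) = (-2 + s)*(1 + r) = (1 + r)*(-2 + s))
J(-7, Y)*(-71) = (-2 - 5 - 2*(-7) - 7*(-5))*(-71) = (-2 - 5 + 14 + 35)*(-71) = 42*(-71) = -2982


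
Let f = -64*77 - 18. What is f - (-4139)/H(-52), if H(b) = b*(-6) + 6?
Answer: -1568689/318 ≈ -4933.0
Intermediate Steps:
H(b) = 6 - 6*b (H(b) = -6*b + 6 = 6 - 6*b)
f = -4946 (f = -4928 - 18 = -4946)
f - (-4139)/H(-52) = -4946 - (-4139)/(6 - 6*(-52)) = -4946 - (-4139)/(6 + 312) = -4946 - (-4139)/318 = -4946 - 1*(-4139/318) = -4946 + 4139/318 = -1568689/318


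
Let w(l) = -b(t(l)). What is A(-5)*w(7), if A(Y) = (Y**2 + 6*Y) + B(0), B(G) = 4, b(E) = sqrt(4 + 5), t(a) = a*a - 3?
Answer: 3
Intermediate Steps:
t(a) = -3 + a**2 (t(a) = a**2 - 3 = -3 + a**2)
b(E) = 3 (b(E) = sqrt(9) = 3)
w(l) = -3 (w(l) = -1*3 = -3)
A(Y) = 4 + Y**2 + 6*Y (A(Y) = (Y**2 + 6*Y) + 4 = 4 + Y**2 + 6*Y)
A(-5)*w(7) = (4 + (-5)**2 + 6*(-5))*(-3) = (4 + 25 - 30)*(-3) = -1*(-3) = 3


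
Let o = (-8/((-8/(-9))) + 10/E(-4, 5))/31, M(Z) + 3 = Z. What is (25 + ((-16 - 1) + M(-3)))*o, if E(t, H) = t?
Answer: -23/31 ≈ -0.74194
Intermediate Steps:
M(Z) = -3 + Z
o = -23/62 (o = (-8/((-8/(-9))) + 10/(-4))/31 = (-8/((-8*(-⅑))) + 10*(-¼))*(1/31) = (-8/8/9 - 5/2)*(1/31) = (-8*9/8 - 5/2)*(1/31) = (-9 - 5/2)*(1/31) = -23/2*1/31 = -23/62 ≈ -0.37097)
(25 + ((-16 - 1) + M(-3)))*o = (25 + ((-16 - 1) + (-3 - 3)))*(-23/62) = (25 + (-17 - 6))*(-23/62) = (25 - 23)*(-23/62) = 2*(-23/62) = -23/31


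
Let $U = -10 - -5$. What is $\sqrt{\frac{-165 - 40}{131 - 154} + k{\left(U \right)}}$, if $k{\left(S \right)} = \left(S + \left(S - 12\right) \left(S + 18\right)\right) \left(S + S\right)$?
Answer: $\frac{7 \sqrt{24495}}{23} \approx 47.633$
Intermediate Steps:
$U = -5$ ($U = -10 + 5 = -5$)
$k{\left(S \right)} = 2 S \left(S + \left(-12 + S\right) \left(18 + S\right)\right)$ ($k{\left(S \right)} = \left(S + \left(-12 + S\right) \left(18 + S\right)\right) 2 S = 2 S \left(S + \left(-12 + S\right) \left(18 + S\right)\right)$)
$\sqrt{\frac{-165 - 40}{131 - 154} + k{\left(U \right)}} = \sqrt{\frac{-165 - 40}{131 - 154} + 2 \left(-5\right) \left(-216 + \left(-5\right)^{2} + 7 \left(-5\right)\right)} = \sqrt{- \frac{205}{-23} + 2 \left(-5\right) \left(-216 + 25 - 35\right)} = \sqrt{\left(-205\right) \left(- \frac{1}{23}\right) + 2 \left(-5\right) \left(-226\right)} = \sqrt{\frac{205}{23} + 2260} = \sqrt{\frac{52185}{23}} = \frac{7 \sqrt{24495}}{23}$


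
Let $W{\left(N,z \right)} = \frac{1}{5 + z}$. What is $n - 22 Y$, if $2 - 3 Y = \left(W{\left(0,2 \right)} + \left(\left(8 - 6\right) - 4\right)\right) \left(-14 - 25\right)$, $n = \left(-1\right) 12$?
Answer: $\frac{10594}{21} \approx 504.48$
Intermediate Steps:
$n = -12$
$Y = - \frac{493}{21}$ ($Y = \frac{2}{3} - \frac{\left(\frac{1}{5 + 2} + \left(\left(8 - 6\right) - 4\right)\right) \left(-14 - 25\right)}{3} = \frac{2}{3} - \frac{\left(\frac{1}{7} + \left(2 - 4\right)\right) \left(-39\right)}{3} = \frac{2}{3} - \frac{\left(\frac{1}{7} - 2\right) \left(-39\right)}{3} = \frac{2}{3} - \frac{\left(- \frac{13}{7}\right) \left(-39\right)}{3} = \frac{2}{3} - \frac{169}{7} = - \frac{493}{21} \approx -23.476$)
$n - 22 Y = -12 - - \frac{10846}{21} = -12 + \frac{10846}{21} = \frac{10594}{21}$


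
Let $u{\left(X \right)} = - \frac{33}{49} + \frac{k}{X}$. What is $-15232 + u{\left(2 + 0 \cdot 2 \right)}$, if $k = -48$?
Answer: $- \frac{747577}{49} \approx -15257.0$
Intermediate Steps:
$u{\left(X \right)} = - \frac{33}{49} - \frac{48}{X}$
$-15232 + u{\left(2 + 0 \cdot 2 \right)} = -15232 - \left(\frac{33}{49} + \frac{48}{2 + 0 \cdot 2}\right) = -15232 - \left(\frac{33}{49} + \frac{48}{2 + 0}\right) = -15232 - \left(\frac{33}{49} + \frac{48}{2}\right) = -15232 - \frac{1209}{49} = - \frac{747577}{49}$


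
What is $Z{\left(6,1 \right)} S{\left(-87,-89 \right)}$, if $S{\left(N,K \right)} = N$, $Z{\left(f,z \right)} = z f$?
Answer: $-522$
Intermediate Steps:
$Z{\left(f,z \right)} = f z$
$Z{\left(6,1 \right)} S{\left(-87,-89 \right)} = 6 \cdot 1 \left(-87\right) = 6 \left(-87\right) = -522$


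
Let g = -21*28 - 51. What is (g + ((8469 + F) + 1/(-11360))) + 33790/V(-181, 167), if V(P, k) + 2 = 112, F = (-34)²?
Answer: 1161275989/124960 ≈ 9293.2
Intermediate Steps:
F = 1156
V(P, k) = 110 (V(P, k) = -2 + 112 = 110)
g = -639 (g = -588 - 51 = -639)
(g + ((8469 + F) + 1/(-11360))) + 33790/V(-181, 167) = (-639 + ((8469 + 1156) + 1/(-11360))) + 33790/110 = (-639 + (9625 - 1/11360)) + 33790*(1/110) = (-639 + 109339999/11360) + 3379/11 = 102080959/11360 + 3379/11 = 1161275989/124960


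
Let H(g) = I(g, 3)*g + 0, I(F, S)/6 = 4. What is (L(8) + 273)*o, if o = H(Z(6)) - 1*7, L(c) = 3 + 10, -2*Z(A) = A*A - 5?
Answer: -108394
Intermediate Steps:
I(F, S) = 24 (I(F, S) = 6*4 = 24)
Z(A) = 5/2 - A²/2 (Z(A) = -(A*A - 5)/2 = -(A² - 5)/2 = -(-5 + A²)/2 = 5/2 - A²/2)
L(c) = 13
H(g) = 24*g (H(g) = 24*g + 0 = 24*g)
o = -379 (o = 24*(5/2 - ½*6²) - 1*7 = 24*(5/2 - ½*36) - 7 = 24*(5/2 - 18) - 7 = 24*(-31/2) - 7 = -372 - 7 = -379)
(L(8) + 273)*o = (13 + 273)*(-379) = 286*(-379) = -108394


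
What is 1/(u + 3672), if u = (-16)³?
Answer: -1/424 ≈ -0.0023585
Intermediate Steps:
u = -4096
1/(u + 3672) = 1/(-4096 + 3672) = 1/(-424) = -1/424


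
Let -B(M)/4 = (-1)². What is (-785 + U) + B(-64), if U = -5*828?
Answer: -4929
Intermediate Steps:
B(M) = -4 (B(M) = -4*(-1)² = -4*1 = -4)
U = -4140
(-785 + U) + B(-64) = (-785 - 4140) - 4 = -4925 - 4 = -4929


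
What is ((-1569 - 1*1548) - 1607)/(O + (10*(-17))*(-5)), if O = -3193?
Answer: 4724/2343 ≈ 2.0162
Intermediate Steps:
((-1569 - 1*1548) - 1607)/(O + (10*(-17))*(-5)) = ((-1569 - 1*1548) - 1607)/(-3193 + (10*(-17))*(-5)) = ((-1569 - 1548) - 1607)/(-3193 - 170*(-5)) = (-3117 - 1607)/(-3193 + 850) = -4724/(-2343) = -4724*(-1/2343) = 4724/2343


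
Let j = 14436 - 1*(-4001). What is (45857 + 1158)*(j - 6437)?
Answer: 564180000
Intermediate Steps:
j = 18437 (j = 14436 + 4001 = 18437)
(45857 + 1158)*(j - 6437) = (45857 + 1158)*(18437 - 6437) = 47015*12000 = 564180000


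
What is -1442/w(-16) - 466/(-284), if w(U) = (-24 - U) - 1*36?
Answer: 26877/781 ≈ 34.414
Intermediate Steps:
w(U) = -60 - U (w(U) = (-24 - U) - 36 = -60 - U)
-1442/w(-16) - 466/(-284) = -1442/(-60 - 1*(-16)) - 466/(-284) = -1442/(-60 + 16) - 466*(-1/284) = -1442/(-44) + 233/142 = -1442*(-1/44) + 233/142 = 721/22 + 233/142 = 26877/781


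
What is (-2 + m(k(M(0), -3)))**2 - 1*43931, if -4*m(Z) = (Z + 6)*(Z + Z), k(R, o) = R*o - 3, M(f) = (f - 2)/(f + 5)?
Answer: -109819579/2500 ≈ -43928.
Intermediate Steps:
M(f) = (-2 + f)/(5 + f)
k(R, o) = -3 + R*o
m(Z) = -Z*(6 + Z)/2 (m(Z) = -(Z + 6)*(Z + Z)/4 = -(6 + Z)*2*Z/4 = -Z*(6 + Z)/2)
(-2 + m(k(M(0), -3)))**2 - 1*43931 = (-2 - (-3 + ((-2 + 0)/(5 + 0))*(-3))*(6 + (-3 + ((-2 + 0)/(5 + 0))*(-3)))/2)**2 - 1*43931 = (-2 - (-3 + (-2/5)*(-3))*(6 + (-3 + (-2/5)*(-3)))/2)**2 - 43931 = (-2 - (-3 + ((1/5)*(-2))*(-3))*(6 + (-3 + ((1/5)*(-2))*(-3)))/2)**2 - 43931 = (-2 - (-3 - 2/5*(-3))*(6 + (-3 - 2/5*(-3)))/2)**2 - 43931 = (-2 - (-3 + 6/5)*(6 + (-3 + 6/5))/2)**2 - 43931 = (-2 - 1/2*(-9/5)*(6 - 9/5))**2 - 43931 = (-2 - 1/2*(-9/5)*21/5)**2 - 43931 = (-2 + 189/50)**2 - 43931 = (89/50)**2 - 43931 = 7921/2500 - 43931 = -109819579/2500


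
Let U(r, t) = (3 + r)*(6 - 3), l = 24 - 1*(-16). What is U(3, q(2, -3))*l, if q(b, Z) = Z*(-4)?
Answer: 720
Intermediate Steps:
q(b, Z) = -4*Z
l = 40 (l = 24 + 16 = 40)
U(r, t) = 9 + 3*r (U(r, t) = (3 + r)*3 = 9 + 3*r)
U(3, q(2, -3))*l = (9 + 3*3)*40 = (9 + 9)*40 = 18*40 = 720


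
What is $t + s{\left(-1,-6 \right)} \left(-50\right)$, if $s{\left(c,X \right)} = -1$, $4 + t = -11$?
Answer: $35$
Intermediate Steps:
$t = -15$ ($t = -4 - 11 = -15$)
$t + s{\left(-1,-6 \right)} \left(-50\right) = -15 - -50 = -15 + 50 = 35$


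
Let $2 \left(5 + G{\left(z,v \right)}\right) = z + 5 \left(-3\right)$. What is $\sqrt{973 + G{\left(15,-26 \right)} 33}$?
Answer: $2 \sqrt{202} \approx 28.425$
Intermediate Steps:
$G{\left(z,v \right)} = - \frac{25}{2} + \frac{z}{2}$ ($G{\left(z,v \right)} = -5 + \frac{z + 5 \left(-3\right)}{2} = -5 + \frac{z - 15}{2} = -5 + \frac{-15 + z}{2} = -5 + \left(- \frac{15}{2} + \frac{z}{2}\right) = - \frac{25}{2} + \frac{z}{2}$)
$\sqrt{973 + G{\left(15,-26 \right)} 33} = \sqrt{973 + \left(- \frac{25}{2} + \frac{1}{2} \cdot 15\right) 33} = \sqrt{973 + \left(- \frac{25}{2} + \frac{15}{2}\right) 33} = \sqrt{973 - 165} = \sqrt{808} = 2 \sqrt{202}$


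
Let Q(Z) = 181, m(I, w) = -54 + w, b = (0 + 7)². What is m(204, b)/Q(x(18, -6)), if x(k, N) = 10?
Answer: -5/181 ≈ -0.027624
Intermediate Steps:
b = 49 (b = 7² = 49)
m(204, b)/Q(x(18, -6)) = (-54 + 49)/181 = -5*1/181 = -5/181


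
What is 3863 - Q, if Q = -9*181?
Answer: 5492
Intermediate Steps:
Q = -1629
3863 - Q = 3863 - 1*(-1629) = 3863 + 1629 = 5492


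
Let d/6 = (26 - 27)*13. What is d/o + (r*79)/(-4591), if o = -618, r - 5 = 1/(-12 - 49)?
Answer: 1167015/28845253 ≈ 0.040458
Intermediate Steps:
r = 304/61 (r = 5 + 1/(-12 - 49) = 5 + 1/(-61) = 5 - 1/61 = 304/61 ≈ 4.9836)
d = -78 (d = 6*((26 - 27)*13) = 6*(-1*13) = 6*(-13) = -78)
d/o + (r*79)/(-4591) = -78/(-618) + ((304/61)*79)/(-4591) = -78*(-1/618) + (24016/61)*(-1/4591) = 13/103 - 24016/280051 = 1167015/28845253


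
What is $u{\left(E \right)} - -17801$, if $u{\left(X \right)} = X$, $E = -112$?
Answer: $17689$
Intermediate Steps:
$u{\left(E \right)} - -17801 = -112 - -17801 = -112 + 17801 = 17689$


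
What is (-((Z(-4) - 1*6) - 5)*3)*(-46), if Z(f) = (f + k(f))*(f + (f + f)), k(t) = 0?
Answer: 5106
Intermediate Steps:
Z(f) = 3*f**2 (Z(f) = (f + 0)*(f + (f + f)) = f*(f + 2*f) = f*(3*f) = 3*f**2)
(-((Z(-4) - 1*6) - 5)*3)*(-46) = (-((3*(-4)**2 - 1*6) - 5)*3)*(-46) = (-((3*16 - 6) - 5)*3)*(-46) = (-((48 - 6) - 5)*3)*(-46) = (-(42 - 5)*3)*(-46) = (-1*37*3)*(-46) = -37*3*(-46) = -111*(-46) = 5106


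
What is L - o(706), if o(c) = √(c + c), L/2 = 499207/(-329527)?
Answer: -998414/329527 - 2*√353 ≈ -40.606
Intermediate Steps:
L = -998414/329527 (L = 2*(499207/(-329527)) = 2*(499207*(-1/329527)) = 2*(-499207/329527) = -998414/329527 ≈ -3.0298)
o(c) = √2*√c (o(c) = √(2*c) = √2*√c)
L - o(706) = -998414/329527 - √2*√706 = -998414/329527 - 2*√353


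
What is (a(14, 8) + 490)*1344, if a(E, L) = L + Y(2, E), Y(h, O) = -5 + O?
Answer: 681408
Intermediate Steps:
a(E, L) = -5 + E + L (a(E, L) = L + (-5 + E) = -5 + E + L)
(a(14, 8) + 490)*1344 = ((-5 + 14 + 8) + 490)*1344 = (17 + 490)*1344 = 507*1344 = 681408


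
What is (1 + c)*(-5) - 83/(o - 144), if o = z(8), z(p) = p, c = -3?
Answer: 1443/136 ≈ 10.610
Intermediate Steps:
o = 8
(1 + c)*(-5) - 83/(o - 144) = (1 - 3)*(-5) - 83/(8 - 144) = -2*(-5) - 83/(-136) = 10 - 83*(-1/136) = 10 + 83/136 = 1443/136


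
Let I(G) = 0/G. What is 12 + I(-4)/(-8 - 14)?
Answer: 12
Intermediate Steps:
I(G) = 0
12 + I(-4)/(-8 - 14) = 12 + 0/(-8 - 14) = 12 + 0/(-22) = 12 + 0*(-1/22) = 12 + 0 = 12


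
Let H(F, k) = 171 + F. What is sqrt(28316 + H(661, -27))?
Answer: 2*sqrt(7287) ≈ 170.73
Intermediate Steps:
sqrt(28316 + H(661, -27)) = sqrt(28316 + (171 + 661)) = sqrt(28316 + 832) = sqrt(29148) = 2*sqrt(7287)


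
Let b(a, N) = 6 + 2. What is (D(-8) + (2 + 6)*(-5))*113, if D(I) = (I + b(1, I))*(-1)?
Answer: -4520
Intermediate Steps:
b(a, N) = 8
D(I) = -8 - I (D(I) = (I + 8)*(-1) = (8 + I)*(-1) = -8 - I)
(D(-8) + (2 + 6)*(-5))*113 = ((-8 - 1*(-8)) + (2 + 6)*(-5))*113 = ((-8 + 8) + 8*(-5))*113 = (0 - 40)*113 = -40*113 = -4520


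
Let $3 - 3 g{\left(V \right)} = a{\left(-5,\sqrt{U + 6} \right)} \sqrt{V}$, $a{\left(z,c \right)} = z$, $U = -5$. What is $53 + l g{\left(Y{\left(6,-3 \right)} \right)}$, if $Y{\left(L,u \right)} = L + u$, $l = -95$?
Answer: $-42 - \frac{475 \sqrt{3}}{3} \approx -316.24$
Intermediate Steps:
$g{\left(V \right)} = 1 + \frac{5 \sqrt{V}}{3}$ ($g{\left(V \right)} = 1 - \frac{\left(-5\right) \sqrt{V}}{3} = 1 + \frac{5 \sqrt{V}}{3}$)
$53 + l g{\left(Y{\left(6,-3 \right)} \right)} = 53 - 95 \left(1 + \frac{5 \sqrt{6 - 3}}{3}\right) = 53 - 95 \left(1 + \frac{5 \sqrt{3}}{3}\right) = 53 - \left(95 + \frac{475 \sqrt{3}}{3}\right) = -42 - \frac{475 \sqrt{3}}{3}$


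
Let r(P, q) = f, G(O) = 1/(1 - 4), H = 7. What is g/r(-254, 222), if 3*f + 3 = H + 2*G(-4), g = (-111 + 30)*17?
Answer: -12393/10 ≈ -1239.3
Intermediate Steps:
g = -1377 (g = -81*17 = -1377)
G(O) = -⅓ (G(O) = 1/(-3) = -⅓)
f = 10/9 (f = -1 + (7 + 2*(-⅓))/3 = -1 + (7 - ⅔)/3 = -1 + (⅓)*(19/3) = -1 + 19/9 = 10/9 ≈ 1.1111)
r(P, q) = 10/9
g/r(-254, 222) = -1377/10/9 = -1377*9/10 = -12393/10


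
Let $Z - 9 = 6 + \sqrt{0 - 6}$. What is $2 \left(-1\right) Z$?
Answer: $-30 - 2 i \sqrt{6} \approx -30.0 - 4.899 i$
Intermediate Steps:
$Z = 15 + i \sqrt{6}$ ($Z = 9 + \left(6 + \sqrt{0 - 6}\right) = 9 + \left(6 + \sqrt{-6}\right) = 9 + \left(6 + i \sqrt{6}\right) = 15 + i \sqrt{6} \approx 15.0 + 2.4495 i$)
$2 \left(-1\right) Z = 2 \left(-1\right) \left(15 + i \sqrt{6}\right) = - 2 \left(15 + i \sqrt{6}\right) = -30 - 2 i \sqrt{6}$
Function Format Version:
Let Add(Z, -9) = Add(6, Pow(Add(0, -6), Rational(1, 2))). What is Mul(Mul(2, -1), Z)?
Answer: Add(-30, Mul(-2, I, Pow(6, Rational(1, 2)))) ≈ Add(-30.000, Mul(-4.8990, I))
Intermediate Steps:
Z = Add(15, Mul(I, Pow(6, Rational(1, 2)))) (Z = Add(9, Add(6, Pow(Add(0, -6), Rational(1, 2)))) = Add(9, Add(6, Pow(-6, Rational(1, 2)))) = Add(9, Add(6, Mul(I, Pow(6, Rational(1, 2))))) = Add(15, Mul(I, Pow(6, Rational(1, 2)))) ≈ Add(15.000, Mul(2.4495, I)))
Mul(Mul(2, -1), Z) = Mul(Mul(2, -1), Add(15, Mul(I, Pow(6, Rational(1, 2))))) = Mul(-2, Add(15, Mul(I, Pow(6, Rational(1, 2))))) = Add(-30, Mul(-2, I, Pow(6, Rational(1, 2))))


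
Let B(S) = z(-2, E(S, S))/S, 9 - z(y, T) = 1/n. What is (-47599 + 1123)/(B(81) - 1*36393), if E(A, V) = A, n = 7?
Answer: 26351892/20634769 ≈ 1.2771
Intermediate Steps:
z(y, T) = 62/7 (z(y, T) = 9 - 1/7 = 9 - 1*⅐ = 9 - ⅐ = 62/7)
B(S) = 62/(7*S)
(-47599 + 1123)/(B(81) - 1*36393) = (-47599 + 1123)/((62/7)/81 - 1*36393) = -46476/((62/7)*(1/81) - 36393) = -46476/(62/567 - 36393) = -46476/(-20634769/567) = -46476*(-567/20634769) = 26351892/20634769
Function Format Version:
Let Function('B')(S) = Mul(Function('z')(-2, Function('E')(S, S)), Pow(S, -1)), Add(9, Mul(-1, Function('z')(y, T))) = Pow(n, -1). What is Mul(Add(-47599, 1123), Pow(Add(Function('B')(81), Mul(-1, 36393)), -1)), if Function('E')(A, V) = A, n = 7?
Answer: Rational(26351892, 20634769) ≈ 1.2771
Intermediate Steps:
Function('z')(y, T) = Rational(62, 7) (Function('z')(y, T) = Add(9, Mul(-1, Pow(7, -1))) = Add(9, Mul(-1, Rational(1, 7))) = Add(9, Rational(-1, 7)) = Rational(62, 7))
Function('B')(S) = Mul(Rational(62, 7), Pow(S, -1))
Mul(Add(-47599, 1123), Pow(Add(Function('B')(81), Mul(-1, 36393)), -1)) = Mul(Add(-47599, 1123), Pow(Add(Mul(Rational(62, 7), Pow(81, -1)), Mul(-1, 36393)), -1)) = Mul(-46476, Pow(Add(Mul(Rational(62, 7), Rational(1, 81)), -36393), -1)) = Mul(-46476, Pow(Add(Rational(62, 567), -36393), -1)) = Mul(-46476, Pow(Rational(-20634769, 567), -1)) = Mul(-46476, Rational(-567, 20634769)) = Rational(26351892, 20634769)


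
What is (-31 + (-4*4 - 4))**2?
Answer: 2601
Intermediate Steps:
(-31 + (-4*4 - 4))**2 = (-31 + (-16 - 4))**2 = (-31 - 20)**2 = (-51)**2 = 2601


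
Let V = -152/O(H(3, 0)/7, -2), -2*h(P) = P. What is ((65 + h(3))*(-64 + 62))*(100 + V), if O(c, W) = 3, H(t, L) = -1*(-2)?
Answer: -18796/3 ≈ -6265.3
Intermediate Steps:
H(t, L) = 2
h(P) = -P/2
V = -152/3 ≈ -50.667
((65 + h(3))*(-64 + 62))*(100 + V) = ((65 - ½*3)*(-64 + 62))*(100 - 152/3) = ((65 - 3/2)*(-2))*(148/3) = ((127/2)*(-2))*(148/3) = -127*148/3 = -18796/3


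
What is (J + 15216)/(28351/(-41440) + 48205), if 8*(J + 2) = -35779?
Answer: 445132940/1997586849 ≈ 0.22284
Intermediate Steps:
J = -35795/8 (J = -2 + (⅛)*(-35779) = -2 - 35779/8 = -35795/8 ≈ -4474.4)
(J + 15216)/(28351/(-41440) + 48205) = (-35795/8 + 15216)/(28351/(-41440) + 48205) = 85933/(8*(28351*(-1/41440) + 48205)) = 85933/(8*(-28351/41440 + 48205)) = 85933/(8*(1997586849/41440)) = (85933/8)*(41440/1997586849) = 445132940/1997586849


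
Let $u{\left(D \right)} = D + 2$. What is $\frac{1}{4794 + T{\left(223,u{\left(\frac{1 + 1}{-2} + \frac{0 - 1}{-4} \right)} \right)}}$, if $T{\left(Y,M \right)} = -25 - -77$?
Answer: $\frac{1}{4846} \approx 0.00020636$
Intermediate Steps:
$u{\left(D \right)} = 2 + D$
$T{\left(Y,M \right)} = 52$ ($T{\left(Y,M \right)} = -25 + 77 = 52$)
$\frac{1}{4794 + T{\left(223,u{\left(\frac{1 + 1}{-2} + \frac{0 - 1}{-4} \right)} \right)}} = \frac{1}{4794 + 52} = \frac{1}{4846}$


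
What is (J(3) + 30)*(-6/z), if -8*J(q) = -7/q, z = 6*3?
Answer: -727/72 ≈ -10.097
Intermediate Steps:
z = 18
J(q) = 7/(8*q) (J(q) = -(-7)/(8*q) = 7/(8*q))
(J(3) + 30)*(-6/z) = ((7/8)/3 + 30)*(-6/18) = ((7/8)*(1/3) + 30)*(-6*1/18) = (7/24 + 30)*(-1/3) = (727/24)*(-1/3) = -727/72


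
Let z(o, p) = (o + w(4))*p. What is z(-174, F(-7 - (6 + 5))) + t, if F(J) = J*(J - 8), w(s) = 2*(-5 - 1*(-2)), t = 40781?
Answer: -43459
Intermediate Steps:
w(s) = -6 (w(s) = 2*(-5 + 2) = 2*(-3) = -6)
F(J) = J*(-8 + J)
z(o, p) = p*(-6 + o) (z(o, p) = (o - 6)*p = (-6 + o)*p = p*(-6 + o))
z(-174, F(-7 - (6 + 5))) + t = ((-7 - (6 + 5))*(-8 + (-7 - (6 + 5))))*(-6 - 174) + 40781 = ((-7 - 1*11)*(-8 + (-7 - 1*11)))*(-180) + 40781 = ((-7 - 11)*(-8 + (-7 - 11)))*(-180) + 40781 = -18*(-8 - 18)*(-180) + 40781 = -18*(-26)*(-180) + 40781 = 468*(-180) + 40781 = -84240 + 40781 = -43459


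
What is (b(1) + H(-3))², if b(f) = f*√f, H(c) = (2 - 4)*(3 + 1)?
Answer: 49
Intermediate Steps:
H(c) = -8 (H(c) = -2*4 = -8)
b(f) = f^(3/2)
(b(1) + H(-3))² = (1^(3/2) - 8)² = (1 - 8)² = (-7)² = 49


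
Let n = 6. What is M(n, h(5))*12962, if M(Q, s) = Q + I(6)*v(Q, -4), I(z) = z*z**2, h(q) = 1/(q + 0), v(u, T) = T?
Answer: -11121396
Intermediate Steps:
h(q) = 1/q
I(z) = z**3
M(Q, s) = -864 + Q (M(Q, s) = Q + 6**3*(-4) = Q + 216*(-4) = Q - 864 = -864 + Q)
M(n, h(5))*12962 = (-864 + 6)*12962 = -858*12962 = -11121396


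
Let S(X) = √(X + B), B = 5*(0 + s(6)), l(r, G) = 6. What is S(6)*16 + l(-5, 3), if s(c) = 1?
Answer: 6 + 16*√11 ≈ 59.066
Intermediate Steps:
B = 5 (B = 5*(0 + 1) = 5*1 = 5)
S(X) = √(5 + X) (S(X) = √(X + 5) = √(5 + X))
S(6)*16 + l(-5, 3) = √(5 + 6)*16 + 6 = √11*16 + 6 = 16*√11 + 6 = 6 + 16*√11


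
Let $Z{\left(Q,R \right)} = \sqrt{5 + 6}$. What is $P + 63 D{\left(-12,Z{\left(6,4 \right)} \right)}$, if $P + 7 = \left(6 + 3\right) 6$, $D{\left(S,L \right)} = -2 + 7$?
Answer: $362$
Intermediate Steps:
$Z{\left(Q,R \right)} = \sqrt{11}$
$D{\left(S,L \right)} = 5$
$P = 47$ ($P = -7 + \left(6 + 3\right) 6 = -7 + 9 \cdot 6 = -7 + 54 = 47$)
$P + 63 D{\left(-12,Z{\left(6,4 \right)} \right)} = 47 + 63 \cdot 5 = 47 + 315 = 362$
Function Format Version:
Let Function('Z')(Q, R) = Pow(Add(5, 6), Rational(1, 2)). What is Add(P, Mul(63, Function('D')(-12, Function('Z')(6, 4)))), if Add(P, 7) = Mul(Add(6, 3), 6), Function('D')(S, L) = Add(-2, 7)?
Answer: 362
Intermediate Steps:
Function('Z')(Q, R) = Pow(11, Rational(1, 2))
Function('D')(S, L) = 5
P = 47 (P = Add(-7, Mul(Add(6, 3), 6)) = Add(-7, Mul(9, 6)) = Add(-7, 54) = 47)
Add(P, Mul(63, Function('D')(-12, Function('Z')(6, 4)))) = Add(47, Mul(63, 5)) = Add(47, 315) = 362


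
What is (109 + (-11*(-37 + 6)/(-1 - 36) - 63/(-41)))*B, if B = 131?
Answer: 20135093/1517 ≈ 13273.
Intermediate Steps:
(109 + (-11*(-37 + 6)/(-1 - 36) - 63/(-41)))*B = (109 + (-11*(-37 + 6)/(-1 - 36) - 63/(-41)))*131 = (109 + (-11/((-37/(-31))) - 63*(-1/41)))*131 = (109 + (-11/((-37*(-1/31))) + 63/41))*131 = (109 + (-11/37/31 + 63/41))*131 = (109 + (-11*31/37 + 63/41))*131 = (109 + (-341/37 + 63/41))*131 = (109 - 11650/1517)*131 = (153703/1517)*131 = 20135093/1517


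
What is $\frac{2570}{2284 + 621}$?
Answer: $\frac{514}{581} \approx 0.88468$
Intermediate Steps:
$\frac{2570}{2284 + 621} = \frac{2570}{2905} = 2570 \cdot \frac{1}{2905} = \frac{514}{581}$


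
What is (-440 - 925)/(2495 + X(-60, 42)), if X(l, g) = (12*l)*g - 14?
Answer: 455/9253 ≈ 0.049173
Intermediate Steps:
X(l, g) = -14 + 12*g*l (X(l, g) = 12*g*l - 14 = -14 + 12*g*l)
(-440 - 925)/(2495 + X(-60, 42)) = (-440 - 925)/(2495 + (-14 + 12*42*(-60))) = -1365/(2495 + (-14 - 30240)) = -1365/(2495 - 30254) = -1365/(-27759) = -1365*(-1/27759) = 455/9253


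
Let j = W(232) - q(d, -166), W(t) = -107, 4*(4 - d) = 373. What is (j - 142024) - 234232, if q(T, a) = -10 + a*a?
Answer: -403909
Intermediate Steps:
d = -357/4 (d = 4 - ¼*373 = 4 - 373/4 = -357/4 ≈ -89.250)
q(T, a) = -10 + a²
j = -27653 (j = -107 - (-10 + (-166)²) = -107 - (-10 + 27556) = -107 - 1*27546 = -107 - 27546 = -27653)
(j - 142024) - 234232 = (-27653 - 142024) - 234232 = -169677 - 234232 = -403909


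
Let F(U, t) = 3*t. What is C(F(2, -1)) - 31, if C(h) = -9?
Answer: -40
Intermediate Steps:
C(F(2, -1)) - 31 = -9 - 31 = -40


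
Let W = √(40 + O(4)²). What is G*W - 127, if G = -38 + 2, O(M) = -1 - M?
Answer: -127 - 36*√65 ≈ -417.24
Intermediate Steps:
G = -36
W = √65 (W = √(40 + (-1 - 1*4)²) = √(40 + (-1 - 4)²) = √(40 + (-5)²) = √(40 + 25) = √65 ≈ 8.0623)
G*W - 127 = -36*√65 - 127 = -127 - 36*√65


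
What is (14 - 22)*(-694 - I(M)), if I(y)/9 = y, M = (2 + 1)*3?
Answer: 6200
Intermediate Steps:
M = 9 (M = 3*3 = 9)
I(y) = 9*y
(14 - 22)*(-694 - I(M)) = (14 - 22)*(-694 - 9*9) = -8*(-694 - 1*81) = -8*(-694 - 81) = -8*(-775) = 6200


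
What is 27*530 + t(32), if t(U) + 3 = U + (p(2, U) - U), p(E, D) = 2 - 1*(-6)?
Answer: 14315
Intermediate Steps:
p(E, D) = 8 (p(E, D) = 2 + 6 = 8)
t(U) = 5 (t(U) = -3 + (U + (8 - U)) = -3 + 8 = 5)
27*530 + t(32) = 27*530 + 5 = 14310 + 5 = 14315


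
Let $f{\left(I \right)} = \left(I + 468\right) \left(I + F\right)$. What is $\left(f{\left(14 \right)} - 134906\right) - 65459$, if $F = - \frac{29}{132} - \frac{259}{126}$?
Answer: $- \frac{38553307}{198} \approx -1.9471 \cdot 10^{5}$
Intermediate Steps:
$F = - \frac{901}{396}$ ($F = \left(-29\right) \frac{1}{132} - \frac{37}{18} = - \frac{29}{132} - \frac{37}{18} = - \frac{901}{396} \approx -2.2753$)
$f{\left(I \right)} = \left(468 + I\right) \left(- \frac{901}{396} + I\right)$ ($f{\left(I \right)} = \left(I + 468\right) \left(I - \frac{901}{396}\right) = \left(468 + I\right) \left(- \frac{901}{396} + I\right)$)
$\left(f{\left(14 \right)} - 134906\right) - 65459 = \left(\left(- \frac{11713}{11} + 14^{2} + \frac{184427}{396} \cdot 14\right) - 134906\right) - 65459 = \left(\left(- \frac{11713}{11} + 196 + \frac{1290989}{198}\right) - 134906\right) - 65459 = \left(\frac{1118963}{198} - 134906\right) - 65459 = - \frac{25592425}{198} - 65459 = - \frac{38553307}{198}$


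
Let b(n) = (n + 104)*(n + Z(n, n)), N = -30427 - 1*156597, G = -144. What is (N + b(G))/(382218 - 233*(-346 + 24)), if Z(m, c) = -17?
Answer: -45146/114311 ≈ -0.39494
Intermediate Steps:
N = -187024 (N = -30427 - 156597 = -187024)
b(n) = (-17 + n)*(104 + n) (b(n) = (n + 104)*(n - 17) = (104 + n)*(-17 + n) = (-17 + n)*(104 + n))
(N + b(G))/(382218 - 233*(-346 + 24)) = (-187024 + (-1768 + (-144)² + 87*(-144)))/(382218 - 233*(-346 + 24)) = (-187024 + (-1768 + 20736 - 12528))/(382218 - 233*(-322)) = (-187024 + 6440)/(382218 + 75026) = -180584/457244 = -180584*1/457244 = -45146/114311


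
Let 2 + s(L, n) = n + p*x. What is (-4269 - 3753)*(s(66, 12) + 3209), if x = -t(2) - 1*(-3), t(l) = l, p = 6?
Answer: -25870950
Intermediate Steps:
x = 1 (x = -1*2 - 1*(-3) = -2 + 3 = 1)
s(L, n) = 4 + n (s(L, n) = -2 + (n + 6*1) = -2 + (n + 6) = -2 + (6 + n) = 4 + n)
(-4269 - 3753)*(s(66, 12) + 3209) = (-4269 - 3753)*((4 + 12) + 3209) = -8022*(16 + 3209) = -8022*3225 = -25870950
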